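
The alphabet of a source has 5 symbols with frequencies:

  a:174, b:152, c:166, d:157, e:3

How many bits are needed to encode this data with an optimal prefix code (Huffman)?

Merge the two smallest weights repeatedly:
combine e(3), b(152) → 155
combine 155, d(157) → 312
combine c(166), a(174) → 340
combine 312, 340 → 652
Total encoded bits = sum of merged weights = 155 + 312 + 340 + 652 = 1459.

1459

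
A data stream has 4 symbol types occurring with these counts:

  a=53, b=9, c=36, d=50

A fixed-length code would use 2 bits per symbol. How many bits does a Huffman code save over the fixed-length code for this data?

Fixed-length: 2 bits × 148 symbols = 296 bits.
Huffman merges:
combine b(9), c(36) → 45
combine 45, d(50) → 95
combine a(53), 95 → 148
Huffman total = 45 + 95 + 148 = 288 bits.
Saving = 296 − 288 = 8 bits.

8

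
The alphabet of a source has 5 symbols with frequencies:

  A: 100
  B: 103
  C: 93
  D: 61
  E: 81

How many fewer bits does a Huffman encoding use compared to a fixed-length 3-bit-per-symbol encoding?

Fixed-length: 3 bits × 438 symbols = 1314 bits.
Huffman merges:
D(61) + E(81) → 142
C(93) + A(100) → 193
B(103) + 142 → 245
193 + 245 → 438
Huffman total = 142 + 193 + 245 + 438 = 1018 bits.
Saving = 1314 − 1018 = 296 bits.

296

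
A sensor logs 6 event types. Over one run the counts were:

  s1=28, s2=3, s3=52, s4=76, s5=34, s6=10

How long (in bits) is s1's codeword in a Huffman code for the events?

4

Huffman merges, smallest pair first:
combine s2(3), s6(10) → 13
combine 13, s1(28) → 41
combine s5(34), 41 → 75
combine s3(52), 75 → 127
combine s4(76), 127 → 203
s1 sits 4 levels below the root, so its codeword is 4 bits.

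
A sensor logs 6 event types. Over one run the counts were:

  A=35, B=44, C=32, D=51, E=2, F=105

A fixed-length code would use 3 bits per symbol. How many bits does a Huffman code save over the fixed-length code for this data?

Fixed-length: 3 bits × 269 symbols = 807 bits.
Huffman merges:
merge E(2) and C(32): 34
merge 34 and A(35): 69
merge B(44) and D(51): 95
merge 69 and 95: 164
merge F(105) and 164: 269
Huffman total = 34 + 69 + 95 + 164 + 269 = 631 bits.
Saving = 807 − 631 = 176 bits.

176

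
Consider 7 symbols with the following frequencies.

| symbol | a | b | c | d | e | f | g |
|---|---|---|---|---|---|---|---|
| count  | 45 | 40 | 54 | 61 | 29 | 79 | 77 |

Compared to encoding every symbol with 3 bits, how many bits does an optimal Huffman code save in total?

87

Fixed-length: 3 bits × 385 symbols = 1155 bits.
Huffman merges:
combine e(29), b(40) → 69
combine a(45), c(54) → 99
combine d(61), 69 → 130
combine g(77), f(79) → 156
combine 99, 130 → 229
combine 156, 229 → 385
Huffman total = 69 + 99 + 130 + 156 + 229 + 385 = 1068 bits.
Saving = 1155 − 1068 = 87 bits.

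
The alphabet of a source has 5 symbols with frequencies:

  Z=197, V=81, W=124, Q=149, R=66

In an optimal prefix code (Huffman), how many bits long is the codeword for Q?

2

Build the tree from the bottom:
merge R(66) and V(81): 147
merge W(124) and 147: 271
merge Q(149) and Z(197): 346
merge 271 and 346: 617
Q's leaf is at depth 2, giving a 2-bit codeword.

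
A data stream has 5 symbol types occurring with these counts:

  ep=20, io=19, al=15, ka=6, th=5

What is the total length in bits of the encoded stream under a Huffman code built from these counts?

141

Build the Huffman tree bottom-up:
th(5) + ka(6) → 11
11 + al(15) → 26
io(19) + ep(20) → 39
26 + 39 → 65
Total encoded bits = sum of merged weights = 11 + 26 + 39 + 65 = 141.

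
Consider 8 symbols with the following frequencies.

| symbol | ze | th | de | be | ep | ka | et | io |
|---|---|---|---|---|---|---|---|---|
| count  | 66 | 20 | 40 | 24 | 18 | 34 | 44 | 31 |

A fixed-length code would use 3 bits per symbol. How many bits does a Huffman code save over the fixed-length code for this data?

Fixed-length: 3 bits × 277 symbols = 831 bits.
Huffman merges:
ep(18) + th(20) → 38
be(24) + io(31) → 55
ka(34) + 38 → 72
de(40) + et(44) → 84
55 + ze(66) → 121
72 + 84 → 156
121 + 156 → 277
Huffman total = 38 + 55 + 72 + 84 + 121 + 156 + 277 = 803 bits.
Saving = 831 − 803 = 28 bits.

28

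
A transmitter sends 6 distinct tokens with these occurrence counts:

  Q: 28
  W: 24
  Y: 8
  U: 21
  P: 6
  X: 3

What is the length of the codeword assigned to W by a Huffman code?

Repeatedly merge the two smallest:
combine X(3), P(6) → 9
combine Y(8), 9 → 17
combine 17, U(21) → 38
combine W(24), Q(28) → 52
combine 38, 52 → 90
The subtree containing W is merged 2 times, so code length = 2.

2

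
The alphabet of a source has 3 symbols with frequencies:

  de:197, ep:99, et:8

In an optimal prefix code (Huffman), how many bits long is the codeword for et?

Repeatedly merge the two smallest:
merge et(8) and ep(99): 107
merge 107 and de(197): 304
et's leaf is at depth 2, giving a 2-bit codeword.

2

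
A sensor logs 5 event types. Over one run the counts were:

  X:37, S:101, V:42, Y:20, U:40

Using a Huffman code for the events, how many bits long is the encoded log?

Build the Huffman tree bottom-up:
merge Y(20) and X(37): 57
merge U(40) and V(42): 82
merge 57 and 82: 139
merge S(101) and 139: 240
The encoded length is the sum of every internal node's weight: 57 + 82 + 139 + 240 = 518 bits.

518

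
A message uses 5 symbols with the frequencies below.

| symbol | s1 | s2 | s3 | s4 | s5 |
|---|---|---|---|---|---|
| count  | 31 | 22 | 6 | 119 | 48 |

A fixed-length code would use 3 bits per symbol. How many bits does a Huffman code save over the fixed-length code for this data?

258

Fixed-length: 3 bits × 226 symbols = 678 bits.
Huffman merges:
combine s3(6), s2(22) → 28
combine 28, s1(31) → 59
combine s5(48), 59 → 107
combine 107, s4(119) → 226
Huffman total = 28 + 59 + 107 + 226 = 420 bits.
Saving = 678 − 420 = 258 bits.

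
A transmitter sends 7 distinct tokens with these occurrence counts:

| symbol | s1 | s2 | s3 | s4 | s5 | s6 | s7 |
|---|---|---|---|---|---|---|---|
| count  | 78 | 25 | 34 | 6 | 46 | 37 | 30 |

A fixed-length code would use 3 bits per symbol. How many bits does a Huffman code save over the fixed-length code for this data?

93

Fixed-length: 3 bits × 256 symbols = 768 bits.
Huffman merges:
combine s4(6), s2(25) → 31
combine s7(30), 31 → 61
combine s3(34), s6(37) → 71
combine s5(46), 61 → 107
combine 71, s1(78) → 149
combine 107, 149 → 256
Huffman total = 31 + 61 + 71 + 107 + 149 + 256 = 675 bits.
Saving = 768 − 675 = 93 bits.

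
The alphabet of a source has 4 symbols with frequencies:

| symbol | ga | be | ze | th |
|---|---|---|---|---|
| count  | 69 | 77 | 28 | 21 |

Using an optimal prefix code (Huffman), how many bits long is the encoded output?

362

Merge the two smallest weights repeatedly:
combine th(21), ze(28) → 49
combine 49, ga(69) → 118
combine be(77), 118 → 195
The encoded length is the sum of every internal node's weight: 49 + 118 + 195 = 362 bits.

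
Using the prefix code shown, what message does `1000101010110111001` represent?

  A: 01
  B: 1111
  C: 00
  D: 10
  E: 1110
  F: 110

DCDDDFEA

Read left to right; each codeword is recognised as soon as it completes (prefix code):
  10→D | 00→C | 10→D | 10→D | 10→D | 110→F | 1110→E | 01→A
Decoded message: DCDDDFEA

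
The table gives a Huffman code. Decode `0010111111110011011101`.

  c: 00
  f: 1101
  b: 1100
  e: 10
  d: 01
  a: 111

Read left to right; each codeword is recognised as soon as it completes (prefix code):
  00→c | 10→e | 111→a | 111→a | 1100→b | 1101→f | 1101→f
Decoded message: ceaabff

ceaabff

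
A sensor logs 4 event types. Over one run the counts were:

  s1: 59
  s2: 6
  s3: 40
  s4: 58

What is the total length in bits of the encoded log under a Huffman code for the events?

Build the Huffman tree bottom-up:
s2(6) + s3(40) → 46
46 + s4(58) → 104
s1(59) + 104 → 163
Total encoded bits = sum of merged weights = 46 + 104 + 163 = 313.

313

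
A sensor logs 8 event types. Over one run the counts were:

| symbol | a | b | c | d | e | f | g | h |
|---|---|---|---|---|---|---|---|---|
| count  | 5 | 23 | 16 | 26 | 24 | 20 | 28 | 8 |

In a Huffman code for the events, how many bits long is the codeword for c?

3

Build the tree from the bottom:
combine a(5), h(8) → 13
combine 13, c(16) → 29
combine f(20), b(23) → 43
combine e(24), d(26) → 50
combine g(28), 29 → 57
combine 43, 50 → 93
combine 57, 93 → 150
c's leaf is at depth 3, giving a 3-bit codeword.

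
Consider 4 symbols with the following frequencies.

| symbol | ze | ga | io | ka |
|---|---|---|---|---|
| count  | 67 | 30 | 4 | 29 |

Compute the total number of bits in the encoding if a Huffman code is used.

Build the Huffman tree bottom-up:
io(4) + ka(29) → 33
ga(30) + 33 → 63
63 + ze(67) → 130
Each symbol's bit-cost is frequency × depth; summing gives 226 bits (equivalently 33 + 63 + 130).

226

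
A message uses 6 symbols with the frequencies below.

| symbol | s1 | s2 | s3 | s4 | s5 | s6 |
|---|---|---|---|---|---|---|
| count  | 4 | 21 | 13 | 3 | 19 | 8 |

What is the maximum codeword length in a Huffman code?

Merge the two lowest-weight nodes at each step:
s4(3) + s1(4) → 7
7 + s6(8) → 15
s3(13) + 15 → 28
s5(19) + s2(21) → 40
28 + 40 → 68
The first pair merged (s4, s1) ends up deepest, at depth 4.

4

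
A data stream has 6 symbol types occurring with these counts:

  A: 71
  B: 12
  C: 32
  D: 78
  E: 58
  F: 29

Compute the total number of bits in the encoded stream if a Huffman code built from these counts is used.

Build the Huffman tree bottom-up:
merge B(12) and F(29): 41
merge C(32) and 41: 73
merge E(58) and A(71): 129
merge 73 and D(78): 151
merge 129 and 151: 280
The encoded length is the sum of every internal node's weight: 41 + 73 + 129 + 151 + 280 = 674 bits.

674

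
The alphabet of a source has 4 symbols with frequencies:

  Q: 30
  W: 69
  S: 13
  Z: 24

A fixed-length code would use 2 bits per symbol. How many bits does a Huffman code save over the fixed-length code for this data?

32

Fixed-length: 2 bits × 136 symbols = 272 bits.
Huffman merges:
merge S(13) and Z(24): 37
merge Q(30) and 37: 67
merge 67 and W(69): 136
Huffman total = 37 + 67 + 136 = 240 bits.
Saving = 272 − 240 = 32 bits.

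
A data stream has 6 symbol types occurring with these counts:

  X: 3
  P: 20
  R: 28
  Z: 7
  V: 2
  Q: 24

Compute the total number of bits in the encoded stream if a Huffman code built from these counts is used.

185

Merge the two smallest weights repeatedly:
merge V(2) and X(3): 5
merge 5 and Z(7): 12
merge 12 and P(20): 32
merge Q(24) and R(28): 52
merge 32 and 52: 84
Each symbol's bit-cost is frequency × depth; summing gives 185 bits (equivalently 5 + 12 + 32 + 52 + 84).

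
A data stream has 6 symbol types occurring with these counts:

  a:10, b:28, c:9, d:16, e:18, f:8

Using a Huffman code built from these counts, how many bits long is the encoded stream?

Merge the two smallest weights repeatedly:
merge f(8) and c(9): 17
merge a(10) and d(16): 26
merge 17 and e(18): 35
merge 26 and b(28): 54
merge 35 and 54: 89
The encoded length is the sum of every internal node's weight: 17 + 26 + 35 + 54 + 89 = 221 bits.

221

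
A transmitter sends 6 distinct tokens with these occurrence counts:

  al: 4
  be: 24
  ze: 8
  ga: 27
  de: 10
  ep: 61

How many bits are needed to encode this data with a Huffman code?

287

Merge the two smallest weights repeatedly:
merge al(4) and ze(8): 12
merge de(10) and 12: 22
merge 22 and be(24): 46
merge ga(27) and 46: 73
merge ep(61) and 73: 134
The encoded length is the sum of every internal node's weight: 12 + 22 + 46 + 73 + 134 = 287 bits.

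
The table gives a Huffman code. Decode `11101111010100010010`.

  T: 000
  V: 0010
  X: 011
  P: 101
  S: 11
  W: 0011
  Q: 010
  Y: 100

Read left to right; each codeword is recognised as soon as it completes (prefix code):
  11→S | 101→P | 11→S | 101→P | 010→Q | 0010→V | 010→Q
Decoded message: SPSPQVQ

SPSPQVQ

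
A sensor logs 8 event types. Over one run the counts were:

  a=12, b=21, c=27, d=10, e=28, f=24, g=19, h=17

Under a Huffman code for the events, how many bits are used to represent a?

Huffman merges, smallest pair first:
combine d(10), a(12) → 22
combine h(17), g(19) → 36
combine b(21), 22 → 43
combine f(24), c(27) → 51
combine e(28), 36 → 64
combine 43, 51 → 94
combine 64, 94 → 158
The subtree containing a is merged 4 times, so code length = 4.

4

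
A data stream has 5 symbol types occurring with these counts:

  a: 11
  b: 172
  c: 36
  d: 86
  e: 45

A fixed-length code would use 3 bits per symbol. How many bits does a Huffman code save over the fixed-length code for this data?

383

Fixed-length: 3 bits × 350 symbols = 1050 bits.
Huffman merges:
combine a(11), c(36) → 47
combine e(45), 47 → 92
combine d(86), 92 → 178
combine b(172), 178 → 350
Huffman total = 47 + 92 + 178 + 350 = 667 bits.
Saving = 1050 − 667 = 383 bits.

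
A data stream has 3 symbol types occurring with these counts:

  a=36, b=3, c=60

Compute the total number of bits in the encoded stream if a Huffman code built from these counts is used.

138

Merge the two smallest weights repeatedly:
merge b(3) and a(36): 39
merge 39 and c(60): 99
Each symbol's bit-cost is frequency × depth; summing gives 138 bits (equivalently 39 + 99).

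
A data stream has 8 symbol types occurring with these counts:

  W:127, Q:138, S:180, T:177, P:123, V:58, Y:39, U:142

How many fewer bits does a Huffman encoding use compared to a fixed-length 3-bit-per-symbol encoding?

Fixed-length: 3 bits × 984 symbols = 2952 bits.
Huffman merges:
Y(39) + V(58) → 97
97 + P(123) → 220
W(127) + Q(138) → 265
U(142) + T(177) → 319
S(180) + 220 → 400
265 + 319 → 584
400 + 584 → 984
Huffman total = 97 + 220 + 265 + 319 + 400 + 584 + 984 = 2869 bits.
Saving = 2952 − 2869 = 83 bits.

83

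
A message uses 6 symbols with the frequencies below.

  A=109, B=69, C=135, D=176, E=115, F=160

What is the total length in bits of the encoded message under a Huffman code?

Build the Huffman tree bottom-up:
B(69) + A(109) → 178
E(115) + C(135) → 250
F(160) + D(176) → 336
178 + 250 → 428
336 + 428 → 764
Each symbol's bit-cost is frequency × depth; summing gives 1956 bits (equivalently 178 + 250 + 336 + 428 + 764).

1956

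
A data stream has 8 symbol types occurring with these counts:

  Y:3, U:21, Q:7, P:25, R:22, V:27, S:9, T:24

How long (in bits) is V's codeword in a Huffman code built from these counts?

Build the tree from the bottom:
merge Y(3) and Q(7): 10
merge S(9) and 10: 19
merge 19 and U(21): 40
merge R(22) and T(24): 46
merge P(25) and V(27): 52
merge 40 and 46: 86
merge 52 and 86: 138
V's leaf is at depth 2, giving a 2-bit codeword.

2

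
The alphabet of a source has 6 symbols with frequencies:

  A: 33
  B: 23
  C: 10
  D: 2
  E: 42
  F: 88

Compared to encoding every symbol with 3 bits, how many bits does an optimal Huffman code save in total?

Fixed-length: 3 bits × 198 symbols = 594 bits.
Huffman merges:
merge D(2) and C(10): 12
merge 12 and B(23): 35
merge A(33) and 35: 68
merge E(42) and 68: 110
merge F(88) and 110: 198
Huffman total = 12 + 35 + 68 + 110 + 198 = 423 bits.
Saving = 594 − 423 = 171 bits.

171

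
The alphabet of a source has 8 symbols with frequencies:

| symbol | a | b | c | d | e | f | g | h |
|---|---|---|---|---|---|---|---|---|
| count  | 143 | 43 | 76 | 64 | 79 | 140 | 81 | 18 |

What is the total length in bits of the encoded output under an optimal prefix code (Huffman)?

Build the Huffman tree bottom-up:
combine h(18), b(43) → 61
combine 61, d(64) → 125
combine c(76), e(79) → 155
combine g(81), 125 → 206
combine f(140), a(143) → 283
combine 155, 206 → 361
combine 283, 361 → 644
The encoded length is the sum of every internal node's weight: 61 + 125 + 155 + 206 + 283 + 361 + 644 = 1835 bits.

1835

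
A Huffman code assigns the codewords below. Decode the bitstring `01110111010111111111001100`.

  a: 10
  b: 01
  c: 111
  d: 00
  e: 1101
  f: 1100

Read left to right; each codeword is recognised as soon as it completes (prefix code):
  01→b | 1101→e | 1101→e | 01→b | 111→c | 111→c | 1100→f | 1100→f
Decoded message: beebccff

beebccff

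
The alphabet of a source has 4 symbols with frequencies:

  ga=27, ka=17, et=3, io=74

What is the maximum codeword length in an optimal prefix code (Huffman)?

3

Merge the two lowest-weight nodes at each step:
et(3) + ka(17) → 20
20 + ga(27) → 47
47 + io(74) → 121
The rarest symbols sit at the bottom; the longest codeword is 3 bits.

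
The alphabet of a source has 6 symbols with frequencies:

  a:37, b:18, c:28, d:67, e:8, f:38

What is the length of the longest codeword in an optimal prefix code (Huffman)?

4

Merge the two lowest-weight nodes at each step:
combine e(8), b(18) → 26
combine 26, c(28) → 54
combine a(37), f(38) → 75
combine 54, d(67) → 121
combine 75, 121 → 196
The first pair merged (e, b) ends up deepest, at depth 4.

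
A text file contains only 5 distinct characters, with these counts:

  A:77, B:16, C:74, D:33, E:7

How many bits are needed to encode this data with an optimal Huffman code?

416

Build the Huffman tree bottom-up:
E(7) + B(16) → 23
23 + D(33) → 56
56 + C(74) → 130
A(77) + 130 → 207
Total encoded bits = sum of merged weights = 23 + 56 + 130 + 207 = 416.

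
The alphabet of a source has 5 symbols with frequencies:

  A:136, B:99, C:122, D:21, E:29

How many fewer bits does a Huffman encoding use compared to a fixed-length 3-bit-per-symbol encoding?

Fixed-length: 3 bits × 407 symbols = 1221 bits.
Huffman merges:
combine D(21), E(29) → 50
combine 50, B(99) → 149
combine C(122), A(136) → 258
combine 149, 258 → 407
Huffman total = 50 + 149 + 258 + 407 = 864 bits.
Saving = 1221 − 864 = 357 bits.

357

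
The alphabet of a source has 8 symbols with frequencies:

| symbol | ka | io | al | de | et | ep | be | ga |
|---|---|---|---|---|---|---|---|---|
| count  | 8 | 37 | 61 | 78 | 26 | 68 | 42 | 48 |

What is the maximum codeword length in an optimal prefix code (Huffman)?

4

Merge the two lowest-weight nodes at each step:
ka(8) + et(26) → 34
34 + io(37) → 71
be(42) + ga(48) → 90
al(61) + ep(68) → 129
71 + de(78) → 149
90 + 129 → 219
149 + 219 → 368
The first pair merged (ka, et) ends up deepest, at depth 4.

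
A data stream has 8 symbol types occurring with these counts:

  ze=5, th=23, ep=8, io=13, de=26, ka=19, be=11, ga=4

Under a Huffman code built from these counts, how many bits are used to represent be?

Build the tree from the bottom:
combine ga(4), ze(5) → 9
combine ep(8), 9 → 17
combine be(11), io(13) → 24
combine 17, ka(19) → 36
combine th(23), 24 → 47
combine de(26), 36 → 62
combine 47, 62 → 109
The subtree containing be is merged 3 times, so code length = 3.

3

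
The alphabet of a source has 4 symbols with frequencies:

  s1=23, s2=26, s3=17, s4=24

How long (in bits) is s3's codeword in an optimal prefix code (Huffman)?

2

Huffman merges, smallest pair first:
merge s3(17) and s1(23): 40
merge s4(24) and s2(26): 50
merge 40 and 50: 90
s3's leaf is at depth 2, giving a 2-bit codeword.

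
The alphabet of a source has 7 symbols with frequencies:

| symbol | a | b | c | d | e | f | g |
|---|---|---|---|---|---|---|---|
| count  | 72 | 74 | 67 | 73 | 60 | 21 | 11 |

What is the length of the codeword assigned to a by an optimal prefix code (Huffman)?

Build the tree from the bottom:
g(11) + f(21) → 32
32 + e(60) → 92
c(67) + a(72) → 139
d(73) + b(74) → 147
92 + 139 → 231
147 + 231 → 378
The subtree containing a is merged 3 times, so code length = 3.

3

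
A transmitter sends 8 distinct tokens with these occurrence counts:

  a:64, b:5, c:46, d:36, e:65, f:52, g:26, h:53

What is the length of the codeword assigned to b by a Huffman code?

4

Huffman merges, smallest pair first:
combine b(5), g(26) → 31
combine 31, d(36) → 67
combine c(46), f(52) → 98
combine h(53), a(64) → 117
combine e(65), 67 → 132
combine 98, 117 → 215
combine 132, 215 → 347
b's leaf is at depth 4, giving a 4-bit codeword.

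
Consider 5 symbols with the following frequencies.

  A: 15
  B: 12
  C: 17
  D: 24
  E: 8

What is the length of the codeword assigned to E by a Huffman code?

3

Repeatedly merge the two smallest:
E(8) + B(12) → 20
A(15) + C(17) → 32
20 + D(24) → 44
32 + 44 → 76
E's leaf is at depth 3, giving a 3-bit codeword.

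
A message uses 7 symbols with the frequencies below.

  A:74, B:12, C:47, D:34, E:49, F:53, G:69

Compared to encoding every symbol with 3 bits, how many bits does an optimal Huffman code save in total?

97

Fixed-length: 3 bits × 338 symbols = 1014 bits.
Huffman merges:
B(12) + D(34) → 46
46 + C(47) → 93
E(49) + F(53) → 102
G(69) + A(74) → 143
93 + 102 → 195
143 + 195 → 338
Huffman total = 46 + 93 + 102 + 143 + 195 + 338 = 917 bits.
Saving = 1014 − 917 = 97 bits.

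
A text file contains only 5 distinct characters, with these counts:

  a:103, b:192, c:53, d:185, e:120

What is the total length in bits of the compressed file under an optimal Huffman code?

1462

Greedily combine the two least-frequent nodes:
merge c(53) and a(103): 156
merge e(120) and 156: 276
merge d(185) and b(192): 377
merge 276 and 377: 653
Each symbol's bit-cost is frequency × depth; summing gives 1462 bits (equivalently 156 + 276 + 377 + 653).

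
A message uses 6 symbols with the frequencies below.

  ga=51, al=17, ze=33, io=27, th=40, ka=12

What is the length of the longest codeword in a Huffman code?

4

Merge the two lowest-weight nodes at each step:
combine ka(12), al(17) → 29
combine io(27), 29 → 56
combine ze(33), th(40) → 73
combine ga(51), 56 → 107
combine 73, 107 → 180
Maximum depth reached is 4.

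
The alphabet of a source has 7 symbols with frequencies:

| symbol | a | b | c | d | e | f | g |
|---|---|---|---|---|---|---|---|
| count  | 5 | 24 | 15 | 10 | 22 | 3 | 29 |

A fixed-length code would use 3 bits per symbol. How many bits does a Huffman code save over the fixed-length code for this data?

Fixed-length: 3 bits × 108 symbols = 324 bits.
Huffman merges:
combine f(3), a(5) → 8
combine 8, d(10) → 18
combine c(15), 18 → 33
combine e(22), b(24) → 46
combine g(29), 33 → 62
combine 46, 62 → 108
Huffman total = 8 + 18 + 33 + 46 + 62 + 108 = 275 bits.
Saving = 324 − 275 = 49 bits.

49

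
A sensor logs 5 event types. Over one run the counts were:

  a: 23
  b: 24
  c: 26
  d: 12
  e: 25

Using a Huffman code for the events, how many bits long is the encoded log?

Greedily combine the two least-frequent nodes:
merge d(12) and a(23): 35
merge b(24) and e(25): 49
merge c(26) and 35: 61
merge 49 and 61: 110
Total encoded bits = sum of merged weights = 35 + 49 + 61 + 110 = 255.

255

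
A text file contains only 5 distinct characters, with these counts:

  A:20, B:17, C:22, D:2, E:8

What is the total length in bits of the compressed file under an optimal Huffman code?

148

Greedily combine the two least-frequent nodes:
combine D(2), E(8) → 10
combine 10, B(17) → 27
combine A(20), C(22) → 42
combine 27, 42 → 69
Total encoded bits = sum of merged weights = 10 + 27 + 42 + 69 = 148.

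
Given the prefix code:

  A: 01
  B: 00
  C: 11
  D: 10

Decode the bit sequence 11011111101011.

Read left to right; each codeword is recognised as soon as it completes (prefix code):
  11→C | 01→A | 11→C | 11→C | 10→D | 10→D | 11→C
Decoded message: CACCDDC

CACCDDC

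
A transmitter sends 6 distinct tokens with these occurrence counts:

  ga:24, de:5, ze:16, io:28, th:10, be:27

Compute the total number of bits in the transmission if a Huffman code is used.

266

Build the Huffman tree bottom-up:
combine de(5), th(10) → 15
combine 15, ze(16) → 31
combine ga(24), be(27) → 51
combine io(28), 31 → 59
combine 51, 59 → 110
Total encoded bits = sum of merged weights = 15 + 31 + 51 + 59 + 110 = 266.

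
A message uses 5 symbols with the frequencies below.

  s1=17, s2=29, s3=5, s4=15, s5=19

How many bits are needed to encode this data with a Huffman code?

Merge the two smallest weights repeatedly:
merge s3(5) and s4(15): 20
merge s1(17) and s5(19): 36
merge 20 and s2(29): 49
merge 36 and 49: 85
Total encoded bits = sum of merged weights = 20 + 36 + 49 + 85 = 190.

190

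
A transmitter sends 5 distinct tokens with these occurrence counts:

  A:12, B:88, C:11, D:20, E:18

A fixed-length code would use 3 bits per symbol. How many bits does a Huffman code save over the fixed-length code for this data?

Fixed-length: 3 bits × 149 symbols = 447 bits.
Huffman merges:
C(11) + A(12) → 23
E(18) + D(20) → 38
23 + 38 → 61
61 + B(88) → 149
Huffman total = 23 + 38 + 61 + 149 = 271 bits.
Saving = 447 − 271 = 176 bits.

176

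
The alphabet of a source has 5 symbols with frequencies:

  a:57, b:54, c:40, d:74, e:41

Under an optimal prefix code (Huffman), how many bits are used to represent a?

Repeatedly merge the two smallest:
merge c(40) and e(41): 81
merge b(54) and a(57): 111
merge d(74) and 81: 155
merge 111 and 155: 266
a sits 2 levels below the root, so its codeword is 2 bits.

2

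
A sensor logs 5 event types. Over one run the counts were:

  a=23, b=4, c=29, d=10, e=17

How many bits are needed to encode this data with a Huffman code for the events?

180

Greedily combine the two least-frequent nodes:
merge b(4) and d(10): 14
merge 14 and e(17): 31
merge a(23) and c(29): 52
merge 31 and 52: 83
The encoded length is the sum of every internal node's weight: 14 + 31 + 52 + 83 = 180 bits.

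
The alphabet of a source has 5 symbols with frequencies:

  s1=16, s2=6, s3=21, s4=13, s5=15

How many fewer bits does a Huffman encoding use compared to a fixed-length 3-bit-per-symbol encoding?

Fixed-length: 3 bits × 71 symbols = 213 bits.
Huffman merges:
combine s2(6), s4(13) → 19
combine s5(15), s1(16) → 31
combine 19, s3(21) → 40
combine 31, 40 → 71
Huffman total = 19 + 31 + 40 + 71 = 161 bits.
Saving = 213 − 161 = 52 bits.

52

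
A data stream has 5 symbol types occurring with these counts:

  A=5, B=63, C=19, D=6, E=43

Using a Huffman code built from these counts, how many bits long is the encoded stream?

Merge the two smallest weights repeatedly:
merge A(5) and D(6): 11
merge 11 and C(19): 30
merge 30 and E(43): 73
merge B(63) and 73: 136
Total encoded bits = sum of merged weights = 11 + 30 + 73 + 136 = 250.

250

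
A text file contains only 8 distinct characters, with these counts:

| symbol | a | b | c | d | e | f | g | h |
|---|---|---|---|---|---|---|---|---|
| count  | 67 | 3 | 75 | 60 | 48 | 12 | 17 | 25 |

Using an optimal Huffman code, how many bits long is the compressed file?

Greedily combine the two least-frequent nodes:
combine b(3), f(12) → 15
combine 15, g(17) → 32
combine h(25), 32 → 57
combine e(48), 57 → 105
combine d(60), a(67) → 127
combine c(75), 105 → 180
combine 127, 180 → 307
Total encoded bits = sum of merged weights = 15 + 32 + 57 + 105 + 127 + 180 + 307 = 823.

823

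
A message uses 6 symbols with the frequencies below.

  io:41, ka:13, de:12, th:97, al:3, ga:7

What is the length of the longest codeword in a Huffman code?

Merge the two lowest-weight nodes at each step:
merge al(3) and ga(7): 10
merge 10 and de(12): 22
merge ka(13) and 22: 35
merge 35 and io(41): 76
merge 76 and th(97): 173
The first pair merged (al, ga) ends up deepest, at depth 5.

5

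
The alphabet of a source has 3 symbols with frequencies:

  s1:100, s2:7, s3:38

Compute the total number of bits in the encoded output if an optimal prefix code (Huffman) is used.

Greedily combine the two least-frequent nodes:
merge s2(7) and s3(38): 45
merge 45 and s1(100): 145
Total encoded bits = sum of merged weights = 45 + 145 = 190.

190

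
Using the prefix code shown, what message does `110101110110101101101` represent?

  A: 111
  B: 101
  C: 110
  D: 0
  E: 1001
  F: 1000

Read left to right; each codeword is recognised as soon as it completes (prefix code):
  110→C | 101→B | 110→C | 110→C | 101→B | 101→B | 101→B
Decoded message: CBCCBBB

CBCCBBB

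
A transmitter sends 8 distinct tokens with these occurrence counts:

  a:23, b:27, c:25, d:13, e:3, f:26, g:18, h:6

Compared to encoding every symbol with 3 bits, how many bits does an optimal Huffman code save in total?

Fixed-length: 3 bits × 141 symbols = 423 bits.
Huffman merges:
e(3) + h(6) → 9
9 + d(13) → 22
g(18) + 22 → 40
a(23) + c(25) → 48
f(26) + b(27) → 53
40 + 48 → 88
53 + 88 → 141
Huffman total = 9 + 22 + 40 + 48 + 53 + 88 + 141 = 401 bits.
Saving = 423 − 401 = 22 bits.

22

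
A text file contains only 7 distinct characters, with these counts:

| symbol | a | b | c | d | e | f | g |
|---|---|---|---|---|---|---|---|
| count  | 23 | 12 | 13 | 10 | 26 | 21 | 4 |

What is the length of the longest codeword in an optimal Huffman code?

4

Merge the two lowest-weight nodes at each step:
combine g(4), d(10) → 14
combine b(12), c(13) → 25
combine 14, f(21) → 35
combine a(23), 25 → 48
combine e(26), 35 → 61
combine 48, 61 → 109
The first pair merged (g, d) ends up deepest, at depth 4.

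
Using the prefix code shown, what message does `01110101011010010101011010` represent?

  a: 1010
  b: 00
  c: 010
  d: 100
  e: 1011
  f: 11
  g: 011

gaeccafc

Read left to right; each codeword is recognised as soon as it completes (prefix code):
  011→g | 1010→a | 1011→e | 010→c | 010→c | 1010→a | 11→f | 010→c
Decoded message: gaeccafc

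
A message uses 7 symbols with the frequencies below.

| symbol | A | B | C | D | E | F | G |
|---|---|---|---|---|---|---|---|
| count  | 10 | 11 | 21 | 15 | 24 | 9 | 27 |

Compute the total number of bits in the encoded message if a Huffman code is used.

319

Merge the two smallest weights repeatedly:
combine F(9), A(10) → 19
combine B(11), D(15) → 26
combine 19, C(21) → 40
combine E(24), 26 → 50
combine G(27), 40 → 67
combine 50, 67 → 117
Each symbol's bit-cost is frequency × depth; summing gives 319 bits (equivalently 19 + 26 + 40 + 50 + 67 + 117).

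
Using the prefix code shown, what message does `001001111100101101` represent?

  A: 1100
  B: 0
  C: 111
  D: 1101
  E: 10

BBEBCAED

Read left to right; each codeword is recognised as soon as it completes (prefix code):
  0→B | 0→B | 10→E | 0→B | 111→C | 1100→A | 10→E | 1101→D
Decoded message: BBEBCAED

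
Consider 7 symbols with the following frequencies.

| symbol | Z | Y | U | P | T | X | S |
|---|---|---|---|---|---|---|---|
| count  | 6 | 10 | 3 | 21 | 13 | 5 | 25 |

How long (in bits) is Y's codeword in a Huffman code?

Repeatedly merge the two smallest:
merge U(3) and X(5): 8
merge Z(6) and 8: 14
merge Y(10) and T(13): 23
merge 14 and P(21): 35
merge 23 and S(25): 48
merge 35 and 48: 83
Y sits 3 levels below the root, so its codeword is 3 bits.

3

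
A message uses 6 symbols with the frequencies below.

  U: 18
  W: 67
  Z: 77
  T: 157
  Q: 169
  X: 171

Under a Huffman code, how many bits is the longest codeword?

4

Merge the two lowest-weight nodes at each step:
U(18) + W(67) → 85
Z(77) + 85 → 162
T(157) + 162 → 319
Q(169) + X(171) → 340
319 + 340 → 659
The rarest symbols sit at the bottom; the longest codeword is 4 bits.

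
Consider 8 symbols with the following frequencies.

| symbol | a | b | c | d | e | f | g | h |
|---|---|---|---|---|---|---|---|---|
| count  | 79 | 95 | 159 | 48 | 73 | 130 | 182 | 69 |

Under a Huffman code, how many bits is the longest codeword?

Merge the two lowest-weight nodes at each step:
combine d(48), h(69) → 117
combine e(73), a(79) → 152
combine b(95), 117 → 212
combine f(130), 152 → 282
combine c(159), g(182) → 341
combine 212, 282 → 494
combine 341, 494 → 835
Maximum depth reached is 4.

4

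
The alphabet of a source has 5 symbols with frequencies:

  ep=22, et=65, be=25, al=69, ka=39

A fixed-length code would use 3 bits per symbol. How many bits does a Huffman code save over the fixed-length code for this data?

Fixed-length: 3 bits × 220 symbols = 660 bits.
Huffman merges:
ep(22) + be(25) → 47
ka(39) + 47 → 86
et(65) + al(69) → 134
86 + 134 → 220
Huffman total = 47 + 86 + 134 + 220 = 487 bits.
Saving = 660 − 487 = 173 bits.

173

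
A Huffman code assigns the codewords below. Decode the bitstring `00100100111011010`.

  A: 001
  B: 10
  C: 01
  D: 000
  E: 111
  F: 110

AAAFFB

Read left to right; each codeword is recognised as soon as it completes (prefix code):
  001→A | 001→A | 001→A | 110→F | 110→F | 10→B
Decoded message: AAAFFB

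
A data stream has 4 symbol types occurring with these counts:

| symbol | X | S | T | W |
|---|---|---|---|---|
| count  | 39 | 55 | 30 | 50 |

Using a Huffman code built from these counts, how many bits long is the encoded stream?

Greedily combine the two least-frequent nodes:
merge T(30) and X(39): 69
merge W(50) and S(55): 105
merge 69 and 105: 174
The encoded length is the sum of every internal node's weight: 69 + 105 + 174 = 348 bits.

348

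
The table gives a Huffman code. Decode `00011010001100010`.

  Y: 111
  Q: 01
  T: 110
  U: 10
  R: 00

RQUURTRU

Read left to right; each codeword is recognised as soon as it completes (prefix code):
  00→R | 01→Q | 10→U | 10→U | 00→R | 110→T | 00→R | 10→U
Decoded message: RQUURTRU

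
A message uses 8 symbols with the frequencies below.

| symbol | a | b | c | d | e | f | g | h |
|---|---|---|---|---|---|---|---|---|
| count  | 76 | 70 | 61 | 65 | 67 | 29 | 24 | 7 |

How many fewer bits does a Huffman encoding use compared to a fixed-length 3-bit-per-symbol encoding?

Fixed-length: 3 bits × 399 symbols = 1197 bits.
Huffman merges:
combine h(7), g(24) → 31
combine f(29), 31 → 60
combine 60, c(61) → 121
combine d(65), e(67) → 132
combine b(70), a(76) → 146
combine 121, 132 → 253
combine 146, 253 → 399
Huffman total = 31 + 60 + 121 + 132 + 146 + 253 + 399 = 1142 bits.
Saving = 1197 − 1142 = 55 bits.

55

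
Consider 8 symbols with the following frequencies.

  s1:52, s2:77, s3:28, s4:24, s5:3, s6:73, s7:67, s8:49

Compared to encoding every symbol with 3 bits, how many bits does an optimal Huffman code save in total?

Fixed-length: 3 bits × 373 symbols = 1119 bits.
Huffman merges:
merge s5(3) and s4(24): 27
merge 27 and s3(28): 55
merge s8(49) and s1(52): 101
merge 55 and s7(67): 122
merge s6(73) and s2(77): 150
merge 101 and 122: 223
merge 150 and 223: 373
Huffman total = 27 + 55 + 101 + 122 + 150 + 223 + 373 = 1051 bits.
Saving = 1119 − 1051 = 68 bits.

68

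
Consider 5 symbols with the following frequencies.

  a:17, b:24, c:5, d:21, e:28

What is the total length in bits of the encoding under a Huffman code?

212

Greedily combine the two least-frequent nodes:
c(5) + a(17) → 22
d(21) + 22 → 43
b(24) + e(28) → 52
43 + 52 → 95
The encoded length is the sum of every internal node's weight: 22 + 43 + 52 + 95 = 212 bits.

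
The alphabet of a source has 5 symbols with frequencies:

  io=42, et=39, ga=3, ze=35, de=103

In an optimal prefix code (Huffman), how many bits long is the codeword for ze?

4

Build the tree from the bottom:
ga(3) + ze(35) → 38
38 + et(39) → 77
io(42) + 77 → 119
de(103) + 119 → 222
ze's leaf is at depth 4, giving a 4-bit codeword.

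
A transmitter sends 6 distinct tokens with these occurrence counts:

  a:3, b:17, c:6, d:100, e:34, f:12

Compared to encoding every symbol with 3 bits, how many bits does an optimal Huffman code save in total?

204

Fixed-length: 3 bits × 172 symbols = 516 bits.
Huffman merges:
merge a(3) and c(6): 9
merge 9 and f(12): 21
merge b(17) and 21: 38
merge e(34) and 38: 72
merge 72 and d(100): 172
Huffman total = 9 + 21 + 38 + 72 + 172 = 312 bits.
Saving = 516 − 312 = 204 bits.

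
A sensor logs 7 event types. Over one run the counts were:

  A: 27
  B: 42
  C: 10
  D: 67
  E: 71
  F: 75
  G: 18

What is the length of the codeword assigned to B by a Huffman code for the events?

3

Huffman merges, smallest pair first:
C(10) + G(18) → 28
A(27) + 28 → 55
B(42) + 55 → 97
D(67) + E(71) → 138
F(75) + 97 → 172
138 + 172 → 310
B's leaf is at depth 3, giving a 3-bit codeword.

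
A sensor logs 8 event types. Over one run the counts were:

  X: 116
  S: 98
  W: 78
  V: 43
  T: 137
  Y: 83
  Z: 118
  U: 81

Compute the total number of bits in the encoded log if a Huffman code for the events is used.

2246

Merge the two smallest weights repeatedly:
merge V(43) and W(78): 121
merge U(81) and Y(83): 164
merge S(98) and X(116): 214
merge Z(118) and 121: 239
merge T(137) and 164: 301
merge 214 and 239: 453
merge 301 and 453: 754
Total encoded bits = sum of merged weights = 121 + 164 + 214 + 239 + 301 + 453 + 754 = 2246.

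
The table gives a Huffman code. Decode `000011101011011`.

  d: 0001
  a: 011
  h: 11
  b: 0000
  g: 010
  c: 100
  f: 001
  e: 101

Read left to right; each codeword is recognised as soon as it completes (prefix code):
  0000→b | 11→h | 101→e | 011→a | 011→a
Decoded message: bheaa

bheaa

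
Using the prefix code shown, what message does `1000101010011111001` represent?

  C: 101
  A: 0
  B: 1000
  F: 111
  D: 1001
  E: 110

Read left to right; each codeword is recognised as soon as it completes (prefix code):
  1000→B | 101→C | 0→A | 1001→D | 111→F | 1001→D
Decoded message: BCADFD

BCADFD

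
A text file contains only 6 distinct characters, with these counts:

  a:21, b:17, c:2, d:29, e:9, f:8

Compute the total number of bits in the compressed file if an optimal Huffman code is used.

Merge the two smallest weights repeatedly:
combine c(2), f(8) → 10
combine e(9), 10 → 19
combine b(17), 19 → 36
combine a(21), d(29) → 50
combine 36, 50 → 86
Each symbol's bit-cost is frequency × depth; summing gives 201 bits (equivalently 10 + 19 + 36 + 50 + 86).

201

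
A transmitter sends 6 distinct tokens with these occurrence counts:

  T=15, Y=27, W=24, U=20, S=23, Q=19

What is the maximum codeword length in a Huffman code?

Merge the two lowest-weight nodes at each step:
combine T(15), Q(19) → 34
combine U(20), S(23) → 43
combine W(24), Y(27) → 51
combine 34, 43 → 77
combine 51, 77 → 128
The first pair merged (T, Q) ends up deepest, at depth 3.

3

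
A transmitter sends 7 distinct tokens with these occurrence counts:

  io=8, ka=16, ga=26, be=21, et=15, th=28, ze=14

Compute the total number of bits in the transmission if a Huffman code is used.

Greedily combine the two least-frequent nodes:
combine io(8), ze(14) → 22
combine et(15), ka(16) → 31
combine be(21), 22 → 43
combine ga(26), th(28) → 54
combine 31, 43 → 74
combine 54, 74 → 128
Total encoded bits = sum of merged weights = 22 + 31 + 43 + 54 + 74 + 128 = 352.

352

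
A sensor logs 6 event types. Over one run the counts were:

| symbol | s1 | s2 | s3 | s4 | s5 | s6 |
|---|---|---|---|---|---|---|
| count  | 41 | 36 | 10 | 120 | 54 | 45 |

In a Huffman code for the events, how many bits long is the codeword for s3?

4

Repeatedly merge the two smallest:
merge s3(10) and s2(36): 46
merge s1(41) and s6(45): 86
merge 46 and s5(54): 100
merge 86 and 100: 186
merge s4(120) and 186: 306
s3's leaf is at depth 4, giving a 4-bit codeword.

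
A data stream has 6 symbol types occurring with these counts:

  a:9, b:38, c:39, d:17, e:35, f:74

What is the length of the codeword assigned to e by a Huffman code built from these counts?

3

Build the tree from the bottom:
combine a(9), d(17) → 26
combine 26, e(35) → 61
combine b(38), c(39) → 77
combine 61, f(74) → 135
combine 77, 135 → 212
The subtree containing e is merged 3 times, so code length = 3.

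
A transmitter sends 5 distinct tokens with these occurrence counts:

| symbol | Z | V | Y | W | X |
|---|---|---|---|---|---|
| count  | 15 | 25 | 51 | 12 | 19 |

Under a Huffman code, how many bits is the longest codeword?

3

Merge the two lowest-weight nodes at each step:
combine W(12), Z(15) → 27
combine X(19), V(25) → 44
combine 27, 44 → 71
combine Y(51), 71 → 122
The rarest symbols sit at the bottom; the longest codeword is 3 bits.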